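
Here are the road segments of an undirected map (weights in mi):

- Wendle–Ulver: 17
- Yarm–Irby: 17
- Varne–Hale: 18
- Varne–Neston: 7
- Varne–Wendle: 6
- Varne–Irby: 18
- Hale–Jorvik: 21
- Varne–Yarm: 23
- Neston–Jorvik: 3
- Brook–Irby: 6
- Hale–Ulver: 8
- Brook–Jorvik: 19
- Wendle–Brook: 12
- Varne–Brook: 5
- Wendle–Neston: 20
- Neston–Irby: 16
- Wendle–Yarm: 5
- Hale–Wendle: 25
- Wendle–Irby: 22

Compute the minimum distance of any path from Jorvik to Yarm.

Enumerating some paths:
Jorvik–Neston–Wendle–Yarm: 3+20+5 = 28
Jorvik–Neston–Varne–Wendle–Yarm: 3+7+6+5 = 21
The minimum is 21 mi via Jorvik–Neston–Varne–Wendle–Yarm.

21 mi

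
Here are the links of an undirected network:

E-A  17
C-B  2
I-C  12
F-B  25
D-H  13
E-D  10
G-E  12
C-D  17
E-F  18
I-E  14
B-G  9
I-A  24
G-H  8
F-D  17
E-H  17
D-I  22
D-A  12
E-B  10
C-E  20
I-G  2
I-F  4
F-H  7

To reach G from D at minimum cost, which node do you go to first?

H

Compare a few routes:
D - E - G: 10+12 = 22
D - H - G: 13+8 = 21
The minimum is 21 via D - H - G.
So from D the first move is to H.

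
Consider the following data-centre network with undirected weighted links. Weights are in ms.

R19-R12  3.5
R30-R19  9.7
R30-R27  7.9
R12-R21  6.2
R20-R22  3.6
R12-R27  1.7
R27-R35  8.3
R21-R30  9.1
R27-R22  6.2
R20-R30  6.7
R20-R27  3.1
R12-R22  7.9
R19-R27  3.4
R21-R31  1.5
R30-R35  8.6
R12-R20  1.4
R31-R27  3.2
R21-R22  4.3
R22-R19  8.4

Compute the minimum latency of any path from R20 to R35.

11.4 ms

Enumerating some paths:
R20 - R27 - R35: 3.1+8.3 = 11.4
R20 - R30 - R35: 6.7+8.6 = 15.3
R20 - R12 - R19 - R27 - R35: 1.4+3.5+3.4+8.3 = 16.6
The minimum is 11.4 ms via R20 - R27 - R35.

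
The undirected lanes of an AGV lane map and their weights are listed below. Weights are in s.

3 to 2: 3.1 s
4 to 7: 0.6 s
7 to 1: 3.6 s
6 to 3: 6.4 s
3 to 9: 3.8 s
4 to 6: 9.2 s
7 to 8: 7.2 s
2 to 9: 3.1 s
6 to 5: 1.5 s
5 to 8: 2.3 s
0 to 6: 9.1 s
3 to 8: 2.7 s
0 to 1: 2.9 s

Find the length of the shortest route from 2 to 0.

18.6 s

Settle nodes by increasing distance from 2:
2: 0
3: 3.1  (via 2)
9: 3.1  (via 2)
8: 5.8  (via 3)
5: 8.1  (via 8)
6: 9.5  (via 3)
7: 13  (via 8)
4: 13.6  (via 7)
1: 16.6  (via 7)
0: 18.6  (via 6)
Shortest route: 2 → 3 → 6 → 0 = 18.6 s.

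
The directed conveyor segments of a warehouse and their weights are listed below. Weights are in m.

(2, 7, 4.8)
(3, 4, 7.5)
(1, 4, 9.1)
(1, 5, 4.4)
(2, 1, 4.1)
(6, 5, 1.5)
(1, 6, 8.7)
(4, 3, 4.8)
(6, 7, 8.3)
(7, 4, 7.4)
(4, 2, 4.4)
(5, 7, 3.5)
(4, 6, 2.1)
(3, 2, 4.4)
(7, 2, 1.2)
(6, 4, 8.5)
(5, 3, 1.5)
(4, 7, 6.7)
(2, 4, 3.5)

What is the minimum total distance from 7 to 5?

8.3 m

Compare a few routes:
7–2–1–6–5: 1.2+4.1+8.7+1.5 = 15.5
7–2–4–6–5: 1.2+3.5+2.1+1.5 = 8.3
7–4–6–5: 7.4+2.1+1.5 = 11
7–2–1–5: 1.2+4.1+4.4 = 9.7
Cheapest is 7–2–4–6–5 at 8.3 m.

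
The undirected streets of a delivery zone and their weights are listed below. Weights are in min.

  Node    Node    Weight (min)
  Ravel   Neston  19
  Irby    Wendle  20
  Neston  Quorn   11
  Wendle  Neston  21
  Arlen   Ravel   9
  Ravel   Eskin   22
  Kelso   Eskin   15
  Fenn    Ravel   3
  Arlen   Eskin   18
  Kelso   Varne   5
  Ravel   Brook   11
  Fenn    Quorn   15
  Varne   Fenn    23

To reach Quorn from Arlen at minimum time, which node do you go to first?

Candidate routes:
Arlen–Ravel–Fenn–Quorn: 9+3+15 = 27
Arlen–Eskin–Ravel–Fenn–Quorn: 18+22+3+15 = 58
Arlen–Ravel–Neston–Quorn: 9+19+11 = 39
The minimum is 27 min via Arlen–Ravel–Fenn–Quorn.
So from Arlen the first move is to Ravel.

Ravel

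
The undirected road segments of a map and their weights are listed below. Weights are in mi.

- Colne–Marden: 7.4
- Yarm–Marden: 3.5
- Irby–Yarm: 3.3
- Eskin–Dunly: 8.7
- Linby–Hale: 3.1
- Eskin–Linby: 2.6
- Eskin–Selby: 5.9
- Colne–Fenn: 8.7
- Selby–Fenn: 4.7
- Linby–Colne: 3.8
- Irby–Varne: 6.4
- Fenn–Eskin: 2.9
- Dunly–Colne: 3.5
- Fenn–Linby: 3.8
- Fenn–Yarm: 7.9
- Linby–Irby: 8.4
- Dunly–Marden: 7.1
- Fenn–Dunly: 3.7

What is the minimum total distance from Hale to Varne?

Enumerating some paths:
Hale → Linby → Eskin → Fenn → Yarm → Irby → Varne: 3.1+2.6+2.9+7.9+3.3+6.4 = 26.2
Hale → Linby → Fenn → Yarm → Irby → Varne: 3.1+3.8+7.9+3.3+6.4 = 24.5
Hale → Linby → Irby → Varne: 3.1+8.4+6.4 = 17.9
The minimum is 17.9 mi via Hale → Linby → Irby → Varne.

17.9 mi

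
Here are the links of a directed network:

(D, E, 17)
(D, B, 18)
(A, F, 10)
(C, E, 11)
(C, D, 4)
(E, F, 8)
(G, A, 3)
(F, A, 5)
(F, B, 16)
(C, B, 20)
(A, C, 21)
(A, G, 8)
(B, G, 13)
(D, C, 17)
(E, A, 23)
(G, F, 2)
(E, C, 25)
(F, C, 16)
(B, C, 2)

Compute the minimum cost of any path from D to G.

Candidate routes:
D - C - E - F - A - G: 17+11+8+5+8 = 49
D - E - F - A - G: 17+8+5+8 = 38
D - E - A - G: 17+23+8 = 48
D - B - G: 18+13 = 31
Cheapest is D - B - G at 31.

31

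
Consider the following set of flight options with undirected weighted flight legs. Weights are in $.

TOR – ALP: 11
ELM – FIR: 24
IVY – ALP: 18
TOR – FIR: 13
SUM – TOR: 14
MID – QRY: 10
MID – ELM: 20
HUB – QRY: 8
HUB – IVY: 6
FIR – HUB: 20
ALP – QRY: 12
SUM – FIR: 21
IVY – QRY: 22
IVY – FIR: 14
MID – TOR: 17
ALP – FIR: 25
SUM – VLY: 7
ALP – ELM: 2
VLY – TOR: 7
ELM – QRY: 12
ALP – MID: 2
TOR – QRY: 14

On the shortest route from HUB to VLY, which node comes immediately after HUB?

QRY

Candidate routes:
HUB–QRY–ALP–TOR–VLY: 8+12+11+7 = 38
HUB–QRY–MID–ALP–TOR–VLY: 8+10+2+11+7 = 38
HUB–QRY–TOR–VLY: 8+14+7 = 29
Cheapest is HUB–QRY–TOR–VLY at $29.
So from HUB the first move is to QRY.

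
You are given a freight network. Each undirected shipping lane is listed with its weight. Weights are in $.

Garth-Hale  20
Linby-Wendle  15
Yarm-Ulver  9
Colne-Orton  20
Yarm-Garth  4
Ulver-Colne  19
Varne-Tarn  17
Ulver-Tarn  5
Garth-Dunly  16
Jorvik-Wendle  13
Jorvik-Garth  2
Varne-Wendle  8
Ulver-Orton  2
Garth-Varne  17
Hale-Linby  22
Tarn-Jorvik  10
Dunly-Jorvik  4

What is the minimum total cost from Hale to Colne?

Running Dijkstra from Hale:
Hale: 0
Garth: 20  (via Hale)
Jorvik: 22  (via Garth)
Linby: 22  (via Hale)
Yarm: 24  (via Garth)
Dunly: 26  (via Jorvik)
Tarn: 32  (via Jorvik)
Ulver: 33  (via Yarm)
Orton: 35  (via Ulver)
Wendle: 35  (via Jorvik)
Varne: 37  (via Garth)
Colne: 52  (via Ulver)
Shortest route: Hale → Garth → Yarm → Ulver → Colne = $52.

$52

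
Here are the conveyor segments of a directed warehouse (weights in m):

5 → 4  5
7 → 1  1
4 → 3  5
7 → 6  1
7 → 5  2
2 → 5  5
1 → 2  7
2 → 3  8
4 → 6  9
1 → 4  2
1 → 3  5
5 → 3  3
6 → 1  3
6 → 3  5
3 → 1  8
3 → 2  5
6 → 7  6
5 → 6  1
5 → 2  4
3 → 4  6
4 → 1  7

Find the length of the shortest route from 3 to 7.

17 m

Candidate routes:
3 → 4 → 6 → 7: 6+9+6 = 21
3 → 2 → 5 → 6 → 7: 5+5+1+6 = 17
The minimum is 17 m via 3 → 2 → 5 → 6 → 7.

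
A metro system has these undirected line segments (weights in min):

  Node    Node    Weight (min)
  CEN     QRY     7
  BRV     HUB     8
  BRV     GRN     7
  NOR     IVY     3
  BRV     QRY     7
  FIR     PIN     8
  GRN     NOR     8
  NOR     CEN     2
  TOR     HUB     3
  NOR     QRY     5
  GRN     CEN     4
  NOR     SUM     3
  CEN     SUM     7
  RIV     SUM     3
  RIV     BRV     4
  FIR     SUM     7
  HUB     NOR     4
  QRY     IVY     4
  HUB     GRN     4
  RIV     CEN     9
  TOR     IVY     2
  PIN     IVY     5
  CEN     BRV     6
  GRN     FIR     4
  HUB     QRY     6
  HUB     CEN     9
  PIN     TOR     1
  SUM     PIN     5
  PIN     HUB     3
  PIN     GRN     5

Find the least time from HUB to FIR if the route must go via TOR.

Best HUB to TOR: HUB → TOR costing 3
Shortest TOR→FIR: TOR → PIN → FIR = 9
Total via TOR: 3 + 9 = 12 min.

12 min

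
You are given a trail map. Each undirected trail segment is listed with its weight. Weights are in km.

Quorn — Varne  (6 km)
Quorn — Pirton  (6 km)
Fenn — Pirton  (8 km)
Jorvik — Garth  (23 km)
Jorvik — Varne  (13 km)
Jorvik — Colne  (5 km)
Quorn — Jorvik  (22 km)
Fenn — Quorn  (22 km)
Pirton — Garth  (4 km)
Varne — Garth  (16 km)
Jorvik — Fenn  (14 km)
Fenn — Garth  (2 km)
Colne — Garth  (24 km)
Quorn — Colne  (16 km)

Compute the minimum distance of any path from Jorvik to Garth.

16 km

Candidate routes:
Jorvik - Fenn - Pirton - Garth: 14+8+4 = 26
Jorvik - Fenn - Garth: 14+2 = 16
Jorvik - Garth: 23 = 23
Cheapest is Jorvik - Fenn - Garth at 16 km.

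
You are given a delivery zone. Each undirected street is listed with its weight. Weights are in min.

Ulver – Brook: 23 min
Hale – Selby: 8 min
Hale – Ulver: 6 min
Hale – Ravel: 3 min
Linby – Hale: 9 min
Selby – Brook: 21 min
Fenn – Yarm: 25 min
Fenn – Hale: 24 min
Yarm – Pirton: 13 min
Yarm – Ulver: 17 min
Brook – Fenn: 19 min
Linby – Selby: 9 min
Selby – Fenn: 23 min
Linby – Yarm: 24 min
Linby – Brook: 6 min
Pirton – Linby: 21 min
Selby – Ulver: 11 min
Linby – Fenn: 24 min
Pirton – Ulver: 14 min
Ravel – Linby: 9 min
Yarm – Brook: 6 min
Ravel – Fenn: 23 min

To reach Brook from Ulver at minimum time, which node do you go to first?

Compare a few routes:
Ulver - Hale - Linby - Brook: 6+9+6 = 21
Ulver - Brook: 23 = 23
The minimum is 21 min via Ulver - Hale - Linby - Brook.
So from Ulver the first move is to Hale.

Hale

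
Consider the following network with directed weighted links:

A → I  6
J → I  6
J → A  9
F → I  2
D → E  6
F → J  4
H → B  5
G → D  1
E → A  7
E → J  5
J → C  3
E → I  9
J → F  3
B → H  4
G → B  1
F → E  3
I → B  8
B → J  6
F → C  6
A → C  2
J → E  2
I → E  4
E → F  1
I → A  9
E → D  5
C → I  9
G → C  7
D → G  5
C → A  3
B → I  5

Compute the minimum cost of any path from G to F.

8

Enumerating some paths:
G → D → E → F: 1+6+1 = 8
G → B → J → F: 1+6+3 = 10
The minimum is 8 via G → D → E → F.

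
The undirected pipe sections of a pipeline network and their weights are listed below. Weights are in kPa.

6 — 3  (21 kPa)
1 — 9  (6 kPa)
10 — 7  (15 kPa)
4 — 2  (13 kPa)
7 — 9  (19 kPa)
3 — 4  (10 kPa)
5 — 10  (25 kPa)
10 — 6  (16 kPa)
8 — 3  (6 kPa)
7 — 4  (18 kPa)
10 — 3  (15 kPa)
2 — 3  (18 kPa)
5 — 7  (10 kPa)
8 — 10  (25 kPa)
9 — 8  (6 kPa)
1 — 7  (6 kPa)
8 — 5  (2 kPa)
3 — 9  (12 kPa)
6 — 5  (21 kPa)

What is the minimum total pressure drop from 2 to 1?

Shortest distances from 2:
2: 0
4: 13  (via 2)
3: 18  (via 2)
8: 24  (via 3)
5: 26  (via 8)
9: 30  (via 3)
7: 31  (via 4)
10: 33  (via 3)
1: 36  (via 9)
Shortest route: 2–3–9–1 = 36 kPa.

36 kPa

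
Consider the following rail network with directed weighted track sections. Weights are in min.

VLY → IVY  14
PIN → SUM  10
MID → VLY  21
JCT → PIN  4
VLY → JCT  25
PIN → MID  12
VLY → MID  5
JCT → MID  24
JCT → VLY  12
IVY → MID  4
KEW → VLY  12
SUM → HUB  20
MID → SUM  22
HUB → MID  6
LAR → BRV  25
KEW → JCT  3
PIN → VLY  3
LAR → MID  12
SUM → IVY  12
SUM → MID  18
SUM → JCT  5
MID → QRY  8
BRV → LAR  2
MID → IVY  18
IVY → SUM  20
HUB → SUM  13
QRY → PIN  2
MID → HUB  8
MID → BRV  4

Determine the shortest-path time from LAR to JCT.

Candidate routes:
LAR–MID–HUB–SUM–JCT: 12+8+13+5 = 38
LAR–MID–QRY–PIN–VLY–JCT: 12+8+2+3+25 = 50
LAR–MID–SUM–JCT: 12+22+5 = 39
LAR–MID–QRY–PIN–SUM–JCT: 12+8+2+10+5 = 37
The minimum is 37 min via LAR–MID–QRY–PIN–SUM–JCT.

37 min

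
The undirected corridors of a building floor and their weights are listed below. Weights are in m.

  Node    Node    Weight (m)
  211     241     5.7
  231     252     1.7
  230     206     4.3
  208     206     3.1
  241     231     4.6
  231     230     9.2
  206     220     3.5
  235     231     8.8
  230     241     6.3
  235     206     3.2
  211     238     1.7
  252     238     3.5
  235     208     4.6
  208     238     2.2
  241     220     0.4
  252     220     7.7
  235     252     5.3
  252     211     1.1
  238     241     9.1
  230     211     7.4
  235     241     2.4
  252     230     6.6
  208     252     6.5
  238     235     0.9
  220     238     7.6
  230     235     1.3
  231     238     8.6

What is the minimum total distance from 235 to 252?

3.7 m

Compare a few routes:
235 - 238 - 211 - 252: 0.9+1.7+1.1 = 3.7
235 - 238 - 252: 0.9+3.5 = 4.4
235 - 252: 5.3 = 5.3
Cheapest is 235 - 238 - 211 - 252 at 3.7 m.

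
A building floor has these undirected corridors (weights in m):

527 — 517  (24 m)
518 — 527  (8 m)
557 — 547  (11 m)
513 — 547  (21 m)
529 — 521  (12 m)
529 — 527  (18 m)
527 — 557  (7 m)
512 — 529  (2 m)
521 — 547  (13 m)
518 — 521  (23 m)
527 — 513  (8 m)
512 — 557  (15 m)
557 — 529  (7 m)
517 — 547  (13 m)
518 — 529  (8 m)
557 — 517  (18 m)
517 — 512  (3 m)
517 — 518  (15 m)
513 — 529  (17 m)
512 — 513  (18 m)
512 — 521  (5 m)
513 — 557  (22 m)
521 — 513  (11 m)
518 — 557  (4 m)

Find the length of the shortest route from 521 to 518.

Candidate routes:
521–512–529–518: 5+2+8 = 15
521–529–518: 12+8 = 20
521–518: 23 = 23
521–512–529–557–518: 5+2+7+4 = 18
Cheapest is 521–512–529–518 at 15 m.

15 m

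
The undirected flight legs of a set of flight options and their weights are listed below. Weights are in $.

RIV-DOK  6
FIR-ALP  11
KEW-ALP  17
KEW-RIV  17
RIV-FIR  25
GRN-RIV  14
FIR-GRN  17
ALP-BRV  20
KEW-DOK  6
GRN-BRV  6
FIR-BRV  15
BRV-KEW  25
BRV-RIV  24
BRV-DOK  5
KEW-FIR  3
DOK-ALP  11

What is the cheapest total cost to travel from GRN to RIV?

$14

Candidate routes:
GRN - BRV - RIV: 6+24 = 30
GRN - BRV - DOK - RIV: 6+5+6 = 17
GRN - RIV: 14 = 14
Cheapest is GRN - RIV at $14.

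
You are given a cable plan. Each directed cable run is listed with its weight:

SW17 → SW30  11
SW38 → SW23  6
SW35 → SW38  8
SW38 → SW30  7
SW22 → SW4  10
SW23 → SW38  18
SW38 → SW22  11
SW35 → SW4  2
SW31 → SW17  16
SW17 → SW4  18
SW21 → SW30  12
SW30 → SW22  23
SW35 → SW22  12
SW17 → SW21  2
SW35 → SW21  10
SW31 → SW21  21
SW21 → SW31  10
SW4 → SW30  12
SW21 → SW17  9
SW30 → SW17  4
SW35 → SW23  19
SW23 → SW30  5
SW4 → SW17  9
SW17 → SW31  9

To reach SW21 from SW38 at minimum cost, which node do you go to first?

SW30

Candidate routes:
SW38–SW23–SW30–SW17–SW21: 6+5+4+2 = 17
SW38–SW22–SW4–SW17–SW21: 11+10+9+2 = 32
SW38–SW30–SW17–SW21: 7+4+2 = 13
The minimum is 13 via SW38–SW30–SW17–SW21.
So from SW38 the first move is to SW30.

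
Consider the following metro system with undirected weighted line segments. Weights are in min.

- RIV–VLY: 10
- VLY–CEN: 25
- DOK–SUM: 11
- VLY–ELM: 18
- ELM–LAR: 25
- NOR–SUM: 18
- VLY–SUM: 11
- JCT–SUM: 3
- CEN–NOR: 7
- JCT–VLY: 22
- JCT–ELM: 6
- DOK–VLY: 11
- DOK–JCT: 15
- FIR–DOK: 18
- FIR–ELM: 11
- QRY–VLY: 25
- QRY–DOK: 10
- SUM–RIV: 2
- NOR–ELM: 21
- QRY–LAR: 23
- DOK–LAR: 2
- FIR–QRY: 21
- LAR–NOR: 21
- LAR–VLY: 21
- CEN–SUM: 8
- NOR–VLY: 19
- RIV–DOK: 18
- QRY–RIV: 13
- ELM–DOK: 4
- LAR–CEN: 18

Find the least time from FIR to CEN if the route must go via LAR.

Best FIR to LAR: FIR → ELM → DOK → LAR costing 17
Best LAR to CEN: LAR → CEN costing 18
Total via LAR: 17 + 18 = 35 min.

35 min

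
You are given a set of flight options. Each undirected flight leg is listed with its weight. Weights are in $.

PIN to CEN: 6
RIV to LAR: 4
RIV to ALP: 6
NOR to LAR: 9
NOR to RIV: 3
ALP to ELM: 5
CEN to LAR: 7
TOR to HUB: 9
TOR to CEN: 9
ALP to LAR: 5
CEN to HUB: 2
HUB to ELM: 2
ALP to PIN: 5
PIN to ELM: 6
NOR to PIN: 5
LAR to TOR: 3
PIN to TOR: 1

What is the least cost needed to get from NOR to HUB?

Compare a few routes:
NOR → PIN → TOR → HUB: 5+1+9 = 15
NOR → PIN → CEN → HUB: 5+6+2 = 13
Cheapest is NOR → PIN → CEN → HUB at $13.

$13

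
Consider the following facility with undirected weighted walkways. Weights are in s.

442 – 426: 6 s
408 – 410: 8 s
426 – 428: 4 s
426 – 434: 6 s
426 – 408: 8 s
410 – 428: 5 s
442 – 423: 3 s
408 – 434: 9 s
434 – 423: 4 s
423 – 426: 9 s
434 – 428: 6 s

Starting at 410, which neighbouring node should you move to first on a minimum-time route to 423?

Compare a few routes:
410–428–434–423: 5+6+4 = 15
410–428–426–442–423: 5+4+6+3 = 18
The minimum is 15 s via 410–428–434–423.
So from 410 the first move is to 428.

428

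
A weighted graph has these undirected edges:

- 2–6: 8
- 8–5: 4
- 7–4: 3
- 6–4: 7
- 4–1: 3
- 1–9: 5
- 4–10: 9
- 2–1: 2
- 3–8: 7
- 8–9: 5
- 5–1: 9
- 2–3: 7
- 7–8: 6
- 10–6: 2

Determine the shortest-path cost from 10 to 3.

Compare a few routes:
10 → 4 → 1 → 2 → 3: 9+3+2+7 = 21
10 → 6 → 4 → 1 → 2 → 3: 2+7+3+2+7 = 21
10 → 6 → 2 → 3: 2+8+7 = 17
The minimum is 17 via 10 → 6 → 2 → 3.

17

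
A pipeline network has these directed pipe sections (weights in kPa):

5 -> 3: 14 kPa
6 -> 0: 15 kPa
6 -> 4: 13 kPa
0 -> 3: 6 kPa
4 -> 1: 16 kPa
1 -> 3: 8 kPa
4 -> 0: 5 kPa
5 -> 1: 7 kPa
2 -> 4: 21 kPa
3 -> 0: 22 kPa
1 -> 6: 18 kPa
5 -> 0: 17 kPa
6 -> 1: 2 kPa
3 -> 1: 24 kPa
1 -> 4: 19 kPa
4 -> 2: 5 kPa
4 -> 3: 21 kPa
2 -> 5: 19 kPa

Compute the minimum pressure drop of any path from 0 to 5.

Enumerating some paths:
0 - 3 - 1 - 6 - 4 - 2 - 5: 6+24+18+13+5+19 = 85
0 - 3 - 1 - 4 - 2 - 5: 6+24+19+5+19 = 73
Cheapest is 0 - 3 - 1 - 4 - 2 - 5 at 73 kPa.

73 kPa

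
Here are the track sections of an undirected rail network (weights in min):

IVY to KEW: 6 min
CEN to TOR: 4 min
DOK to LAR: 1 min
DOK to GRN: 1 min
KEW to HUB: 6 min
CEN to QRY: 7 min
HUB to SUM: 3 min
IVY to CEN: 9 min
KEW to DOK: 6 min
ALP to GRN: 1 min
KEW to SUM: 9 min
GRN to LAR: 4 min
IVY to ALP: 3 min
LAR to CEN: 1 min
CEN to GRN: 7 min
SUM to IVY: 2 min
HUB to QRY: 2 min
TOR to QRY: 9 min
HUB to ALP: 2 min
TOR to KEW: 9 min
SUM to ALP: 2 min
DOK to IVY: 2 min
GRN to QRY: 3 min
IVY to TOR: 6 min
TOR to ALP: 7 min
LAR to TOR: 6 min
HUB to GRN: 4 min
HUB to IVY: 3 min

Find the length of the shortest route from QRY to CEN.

Enumerating some paths:
QRY - GRN - DOK - LAR - CEN: 3+1+1+1 = 6
QRY - CEN: 7 = 7
Cheapest is QRY - GRN - DOK - LAR - CEN at 6 min.

6 min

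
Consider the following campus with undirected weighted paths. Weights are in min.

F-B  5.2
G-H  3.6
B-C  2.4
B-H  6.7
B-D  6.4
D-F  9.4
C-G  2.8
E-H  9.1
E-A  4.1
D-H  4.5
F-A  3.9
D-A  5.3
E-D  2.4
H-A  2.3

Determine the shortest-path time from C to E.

Settle nodes by increasing distance from C:
C: 0
B: 2.4  (via C)
G: 2.8  (via C)
H: 6.4  (via G)
F: 7.6  (via B)
A: 8.7  (via H)
D: 8.8  (via B)
E: 11.2  (via D)
Shortest route: C → B → D → E = 11.2 min.

11.2 min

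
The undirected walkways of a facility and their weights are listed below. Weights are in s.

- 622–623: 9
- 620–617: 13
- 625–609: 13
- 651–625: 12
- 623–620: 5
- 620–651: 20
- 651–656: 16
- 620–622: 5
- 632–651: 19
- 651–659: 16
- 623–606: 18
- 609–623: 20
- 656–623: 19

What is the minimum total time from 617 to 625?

45 s

Compare a few routes:
617 - 620 - 623 - 609 - 625: 13+5+20+13 = 51
617 - 620 - 622 - 623 - 609 - 625: 13+5+9+20+13 = 60
617 - 620 - 651 - 625: 13+20+12 = 45
Cheapest is 617 - 620 - 651 - 625 at 45 s.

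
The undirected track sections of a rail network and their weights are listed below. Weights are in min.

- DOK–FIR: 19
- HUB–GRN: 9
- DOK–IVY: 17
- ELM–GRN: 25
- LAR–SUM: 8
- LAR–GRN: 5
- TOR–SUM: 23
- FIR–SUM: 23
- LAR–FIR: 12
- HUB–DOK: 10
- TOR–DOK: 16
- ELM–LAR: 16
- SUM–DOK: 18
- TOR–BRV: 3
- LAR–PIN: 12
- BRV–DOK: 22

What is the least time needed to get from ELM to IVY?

57 min

Running Dijkstra from ELM:
ELM: 0
LAR: 16  (via ELM)
GRN: 21  (via LAR)
SUM: 24  (via LAR)
FIR: 28  (via LAR)
PIN: 28  (via LAR)
HUB: 30  (via GRN)
DOK: 40  (via HUB)
TOR: 47  (via SUM)
BRV: 50  (via TOR)
IVY: 57  (via DOK)
Shortest route: ELM–LAR–GRN–HUB–DOK–IVY = 57 min.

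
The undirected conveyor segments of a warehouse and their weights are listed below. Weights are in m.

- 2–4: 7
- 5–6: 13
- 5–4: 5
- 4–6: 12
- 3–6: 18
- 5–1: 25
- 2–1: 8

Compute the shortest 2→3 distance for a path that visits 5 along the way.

Best 2 to 5: 2–4–5 costing 12
Shortest 5→3: 5–6–3 = 31
Total via 5: 12 + 31 = 43 m.

43 m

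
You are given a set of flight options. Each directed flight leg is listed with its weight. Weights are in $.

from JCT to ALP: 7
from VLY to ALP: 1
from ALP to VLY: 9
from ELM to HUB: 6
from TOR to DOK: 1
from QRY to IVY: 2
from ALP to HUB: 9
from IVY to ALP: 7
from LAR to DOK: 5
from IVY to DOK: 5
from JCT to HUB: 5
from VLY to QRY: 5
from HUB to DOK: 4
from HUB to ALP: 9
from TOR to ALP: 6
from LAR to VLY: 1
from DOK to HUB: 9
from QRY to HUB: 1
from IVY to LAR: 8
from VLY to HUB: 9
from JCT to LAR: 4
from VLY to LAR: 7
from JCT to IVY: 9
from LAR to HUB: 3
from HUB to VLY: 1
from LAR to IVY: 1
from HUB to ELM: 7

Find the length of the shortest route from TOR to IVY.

$18

Enumerating some paths:
TOR → DOK → HUB → VLY → LAR → IVY: 1+9+1+7+1 = 19
TOR → ALP → VLY → QRY → IVY: 6+9+5+2 = 22
TOR → DOK → HUB → VLY → QRY → IVY: 1+9+1+5+2 = 18
Cheapest is TOR → DOK → HUB → VLY → QRY → IVY at $18.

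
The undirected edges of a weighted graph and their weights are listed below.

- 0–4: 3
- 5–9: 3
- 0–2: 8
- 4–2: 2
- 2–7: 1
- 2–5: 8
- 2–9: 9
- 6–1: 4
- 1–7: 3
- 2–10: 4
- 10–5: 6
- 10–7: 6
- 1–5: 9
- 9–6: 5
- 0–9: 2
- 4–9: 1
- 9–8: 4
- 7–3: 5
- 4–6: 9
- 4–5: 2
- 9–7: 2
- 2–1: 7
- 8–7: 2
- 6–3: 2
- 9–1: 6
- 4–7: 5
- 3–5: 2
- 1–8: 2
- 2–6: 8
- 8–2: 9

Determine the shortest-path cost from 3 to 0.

7

Enumerating some paths:
3 - 7 - 9 - 0: 5+2+2 = 9
3 - 5 - 4 - 0: 2+2+3 = 7
3 - 6 - 9 - 0: 2+5+2 = 9
3 - 5 - 9 - 4 - 0: 2+3+1+3 = 9
Cheapest is 3 - 5 - 4 - 0 at 7.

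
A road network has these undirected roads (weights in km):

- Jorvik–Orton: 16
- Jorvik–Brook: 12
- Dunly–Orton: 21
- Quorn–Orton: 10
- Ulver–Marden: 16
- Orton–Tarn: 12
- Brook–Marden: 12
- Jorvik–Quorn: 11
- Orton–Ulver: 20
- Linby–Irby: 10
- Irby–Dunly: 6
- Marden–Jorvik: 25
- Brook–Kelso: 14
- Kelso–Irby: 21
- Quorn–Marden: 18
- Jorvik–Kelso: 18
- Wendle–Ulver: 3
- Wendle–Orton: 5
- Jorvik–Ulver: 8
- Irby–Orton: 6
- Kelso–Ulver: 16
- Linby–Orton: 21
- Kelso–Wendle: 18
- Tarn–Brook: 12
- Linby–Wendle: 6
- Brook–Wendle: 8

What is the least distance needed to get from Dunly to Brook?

25 km

Compare a few routes:
Dunly → Orton → Wendle → Brook: 21+5+8 = 34
Dunly → Irby → Orton → Wendle → Brook: 6+6+5+8 = 25
Dunly → Irby → Linby → Wendle → Brook: 6+10+6+8 = 30
The minimum is 25 km via Dunly → Irby → Orton → Wendle → Brook.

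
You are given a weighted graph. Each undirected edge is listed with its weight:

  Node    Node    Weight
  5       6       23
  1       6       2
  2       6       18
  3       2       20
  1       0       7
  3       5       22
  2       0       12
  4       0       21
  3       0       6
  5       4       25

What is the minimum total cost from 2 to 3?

18

Shortest distances from 2:
2: 0
0: 12  (via 2)
3: 18  (via 0)
Shortest route: 2–0–3 = 18.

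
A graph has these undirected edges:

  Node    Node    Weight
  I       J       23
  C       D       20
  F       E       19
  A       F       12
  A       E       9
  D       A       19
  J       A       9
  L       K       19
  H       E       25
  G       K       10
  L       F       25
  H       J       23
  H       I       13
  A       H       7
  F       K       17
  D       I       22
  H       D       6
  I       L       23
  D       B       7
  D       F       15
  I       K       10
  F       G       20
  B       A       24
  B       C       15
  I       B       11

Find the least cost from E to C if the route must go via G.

Best E to G: E–F–G costing 39
Shortest G→C: G–K–I–B–C = 46
Total via G: 39 + 46 = 85.

85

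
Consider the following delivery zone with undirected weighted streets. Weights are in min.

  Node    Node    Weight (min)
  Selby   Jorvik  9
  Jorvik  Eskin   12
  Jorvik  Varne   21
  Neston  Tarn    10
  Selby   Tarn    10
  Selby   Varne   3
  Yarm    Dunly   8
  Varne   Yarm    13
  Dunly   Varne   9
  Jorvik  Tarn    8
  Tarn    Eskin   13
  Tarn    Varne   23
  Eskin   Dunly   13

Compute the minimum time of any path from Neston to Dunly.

Candidate routes:
Neston–Tarn–Selby–Varne–Dunly: 10+10+3+9 = 32
Neston–Tarn–Eskin–Dunly: 10+13+13 = 36
Cheapest is Neston–Tarn–Selby–Varne–Dunly at 32 min.

32 min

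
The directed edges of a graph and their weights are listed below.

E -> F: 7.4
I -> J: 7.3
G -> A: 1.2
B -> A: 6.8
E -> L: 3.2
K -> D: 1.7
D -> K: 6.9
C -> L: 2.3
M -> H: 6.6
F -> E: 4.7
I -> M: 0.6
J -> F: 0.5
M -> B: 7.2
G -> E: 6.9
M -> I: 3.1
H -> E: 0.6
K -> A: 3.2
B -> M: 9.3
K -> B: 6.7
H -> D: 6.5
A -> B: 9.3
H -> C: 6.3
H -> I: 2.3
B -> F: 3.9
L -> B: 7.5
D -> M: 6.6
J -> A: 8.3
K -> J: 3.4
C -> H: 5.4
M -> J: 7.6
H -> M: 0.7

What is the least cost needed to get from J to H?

Compare a few routes:
J - A - B - M - H: 8.3+9.3+9.3+6.6 = 33.5
J - F - E - L - B - M - H: 0.5+4.7+3.2+7.5+9.3+6.6 = 31.8
Cheapest is J - F - E - L - B - M - H at 31.8.

31.8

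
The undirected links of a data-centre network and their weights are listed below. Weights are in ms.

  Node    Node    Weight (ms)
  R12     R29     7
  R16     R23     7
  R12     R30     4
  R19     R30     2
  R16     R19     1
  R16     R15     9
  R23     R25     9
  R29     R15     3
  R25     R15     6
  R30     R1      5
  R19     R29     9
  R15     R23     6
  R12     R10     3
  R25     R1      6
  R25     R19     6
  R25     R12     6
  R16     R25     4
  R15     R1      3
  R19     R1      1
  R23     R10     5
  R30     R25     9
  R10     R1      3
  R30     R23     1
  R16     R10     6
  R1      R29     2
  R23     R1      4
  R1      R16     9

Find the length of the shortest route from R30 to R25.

7 ms

Shortest distances from R30:
R30: 0
R23: 1  (via R30)
R19: 2  (via R30)
R16: 3  (via R19)
R1: 3  (via R19)
R12: 4  (via R30)
R29: 5  (via R1)
R10: 6  (via R23)
R15: 6  (via R1)
R25: 7  (via R16)
Shortest route: R30–R19–R16–R25 = 7 ms.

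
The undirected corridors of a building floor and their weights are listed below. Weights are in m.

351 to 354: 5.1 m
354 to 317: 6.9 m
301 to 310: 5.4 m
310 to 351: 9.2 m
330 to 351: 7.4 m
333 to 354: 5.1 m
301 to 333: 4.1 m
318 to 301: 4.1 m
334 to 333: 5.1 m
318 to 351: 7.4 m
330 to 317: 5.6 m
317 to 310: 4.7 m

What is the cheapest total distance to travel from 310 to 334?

14.6 m

Running Dijkstra from 310:
310: 0
317: 4.7  (via 310)
301: 5.4  (via 310)
351: 9.2  (via 310)
318: 9.5  (via 301)
333: 9.5  (via 301)
330: 10.3  (via 317)
354: 11.6  (via 317)
334: 14.6  (via 333)
Shortest route: 310–301–333–334 = 14.6 m.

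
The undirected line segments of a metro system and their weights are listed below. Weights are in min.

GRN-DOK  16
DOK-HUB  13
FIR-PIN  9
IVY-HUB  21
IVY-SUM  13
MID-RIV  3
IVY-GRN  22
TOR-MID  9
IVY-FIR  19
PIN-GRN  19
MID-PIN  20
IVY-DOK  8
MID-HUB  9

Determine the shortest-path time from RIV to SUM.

Candidate routes:
RIV - MID - PIN - GRN - IVY - SUM: 3+20+19+22+13 = 77
RIV - MID - PIN - FIR - IVY - SUM: 3+20+9+19+13 = 64
RIV - MID - HUB - IVY - SUM: 3+9+21+13 = 46
RIV - MID - HUB - DOK - GRN - IVY - SUM: 3+9+13+16+22+13 = 76
The minimum is 46 min via RIV - MID - HUB - IVY - SUM.

46 min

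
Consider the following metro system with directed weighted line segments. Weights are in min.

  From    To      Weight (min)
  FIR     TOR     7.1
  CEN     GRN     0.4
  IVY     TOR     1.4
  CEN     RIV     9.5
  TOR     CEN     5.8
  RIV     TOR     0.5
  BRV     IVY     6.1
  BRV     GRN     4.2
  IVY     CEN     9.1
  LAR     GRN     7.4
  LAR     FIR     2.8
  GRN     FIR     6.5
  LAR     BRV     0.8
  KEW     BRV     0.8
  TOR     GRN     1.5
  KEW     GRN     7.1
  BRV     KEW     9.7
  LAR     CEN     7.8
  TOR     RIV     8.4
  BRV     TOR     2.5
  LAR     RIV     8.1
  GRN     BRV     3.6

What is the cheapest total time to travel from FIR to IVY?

Compare a few routes:
FIR - TOR - GRN - BRV - IVY: 7.1+1.5+3.6+6.1 = 18.3
FIR - TOR - CEN - GRN - BRV - IVY: 7.1+5.8+0.4+3.6+6.1 = 23
Cheapest is FIR - TOR - GRN - BRV - IVY at 18.3 min.

18.3 min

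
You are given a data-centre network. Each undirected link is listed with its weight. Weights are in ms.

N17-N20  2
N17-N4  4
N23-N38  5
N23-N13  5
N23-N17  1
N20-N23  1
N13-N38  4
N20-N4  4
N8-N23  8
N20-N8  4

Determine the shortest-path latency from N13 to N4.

Enumerating some paths:
N13 → N23 → N17 → N20 → N4: 5+1+2+4 = 12
N13 → N23 → N20 → N17 → N4: 5+1+2+4 = 12
N13 → N23 → N17 → N4: 5+1+4 = 10
The minimum is 10 ms via N13 → N23 → N17 → N4.

10 ms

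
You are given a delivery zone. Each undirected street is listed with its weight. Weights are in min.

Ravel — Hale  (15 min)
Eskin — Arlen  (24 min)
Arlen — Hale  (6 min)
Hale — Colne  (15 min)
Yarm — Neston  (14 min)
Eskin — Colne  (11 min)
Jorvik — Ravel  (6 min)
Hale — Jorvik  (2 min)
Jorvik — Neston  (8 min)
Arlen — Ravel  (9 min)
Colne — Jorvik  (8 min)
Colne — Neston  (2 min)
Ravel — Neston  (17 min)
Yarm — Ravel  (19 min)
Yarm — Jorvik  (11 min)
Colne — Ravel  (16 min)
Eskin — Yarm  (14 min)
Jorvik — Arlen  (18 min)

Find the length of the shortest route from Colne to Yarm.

16 min

Compare a few routes:
Colne–Neston–Yarm: 2+14 = 16
Colne–Jorvik–Yarm: 8+11 = 19
The minimum is 16 min via Colne–Neston–Yarm.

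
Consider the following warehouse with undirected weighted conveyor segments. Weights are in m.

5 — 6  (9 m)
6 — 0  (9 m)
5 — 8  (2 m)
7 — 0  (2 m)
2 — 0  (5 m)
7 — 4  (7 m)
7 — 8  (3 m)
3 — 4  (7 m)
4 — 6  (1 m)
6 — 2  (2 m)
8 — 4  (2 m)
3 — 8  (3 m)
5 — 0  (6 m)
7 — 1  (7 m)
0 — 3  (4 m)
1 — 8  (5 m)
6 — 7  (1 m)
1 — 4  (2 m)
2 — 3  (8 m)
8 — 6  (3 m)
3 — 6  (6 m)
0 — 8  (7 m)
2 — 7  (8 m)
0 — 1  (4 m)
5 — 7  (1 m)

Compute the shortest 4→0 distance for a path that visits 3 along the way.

Best 4 to 3: 4 → 8 → 3 costing 5
Best 3 to 0: 3 → 0 costing 4
Total via 3: 5 + 4 = 9 m.

9 m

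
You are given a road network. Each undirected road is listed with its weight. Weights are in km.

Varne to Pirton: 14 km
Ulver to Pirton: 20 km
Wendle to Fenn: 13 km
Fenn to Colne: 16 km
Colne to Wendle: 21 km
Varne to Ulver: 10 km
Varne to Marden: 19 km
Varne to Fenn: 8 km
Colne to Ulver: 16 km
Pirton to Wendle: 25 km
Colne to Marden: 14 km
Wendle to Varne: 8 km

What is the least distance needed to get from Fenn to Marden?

Compare a few routes:
Fenn → Colne → Marden: 16+14 = 30
Fenn → Varne → Marden: 8+19 = 27
The minimum is 27 km via Fenn → Varne → Marden.

27 km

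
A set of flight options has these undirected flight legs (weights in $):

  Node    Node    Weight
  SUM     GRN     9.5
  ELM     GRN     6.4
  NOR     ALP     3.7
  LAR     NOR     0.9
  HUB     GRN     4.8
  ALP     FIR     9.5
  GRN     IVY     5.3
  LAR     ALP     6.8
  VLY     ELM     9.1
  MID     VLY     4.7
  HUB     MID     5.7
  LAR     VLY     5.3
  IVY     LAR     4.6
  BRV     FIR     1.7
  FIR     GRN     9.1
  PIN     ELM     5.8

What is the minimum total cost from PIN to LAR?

$20.2

Enumerating some paths:
PIN - ELM - GRN - FIR - ALP - NOR - LAR: 5.8+6.4+9.1+9.5+3.7+0.9 = 35.4
PIN - ELM - GRN - IVY - LAR: 5.8+6.4+5.3+4.6 = 22.1
PIN - ELM - GRN - HUB - MID - VLY - LAR: 5.8+6.4+4.8+5.7+4.7+5.3 = 32.7
PIN - ELM - VLY - LAR: 5.8+9.1+5.3 = 20.2
The minimum is $20.2 via PIN - ELM - VLY - LAR.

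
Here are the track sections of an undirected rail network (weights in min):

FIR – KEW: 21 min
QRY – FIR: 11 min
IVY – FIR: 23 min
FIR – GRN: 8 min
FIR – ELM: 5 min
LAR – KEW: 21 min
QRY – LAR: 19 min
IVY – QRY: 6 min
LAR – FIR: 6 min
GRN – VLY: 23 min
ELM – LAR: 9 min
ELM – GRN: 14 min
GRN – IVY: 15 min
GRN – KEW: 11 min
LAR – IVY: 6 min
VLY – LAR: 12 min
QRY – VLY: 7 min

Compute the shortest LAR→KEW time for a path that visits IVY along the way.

32 min

Shortest LAR→IVY: LAR–IVY = 6
Best IVY to KEW: IVY–GRN–KEW costing 26
Total via IVY: 6 + 26 = 32 min.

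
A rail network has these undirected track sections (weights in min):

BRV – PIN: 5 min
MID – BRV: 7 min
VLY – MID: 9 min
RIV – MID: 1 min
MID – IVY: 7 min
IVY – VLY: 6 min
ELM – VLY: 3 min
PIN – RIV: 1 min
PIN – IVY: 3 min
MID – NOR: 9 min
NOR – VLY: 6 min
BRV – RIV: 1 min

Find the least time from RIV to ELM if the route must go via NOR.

Shortest RIV→NOR: RIV → MID → NOR = 10
Best NOR to ELM: NOR → VLY → ELM costing 9
Total via NOR: 10 + 9 = 19 min.

19 min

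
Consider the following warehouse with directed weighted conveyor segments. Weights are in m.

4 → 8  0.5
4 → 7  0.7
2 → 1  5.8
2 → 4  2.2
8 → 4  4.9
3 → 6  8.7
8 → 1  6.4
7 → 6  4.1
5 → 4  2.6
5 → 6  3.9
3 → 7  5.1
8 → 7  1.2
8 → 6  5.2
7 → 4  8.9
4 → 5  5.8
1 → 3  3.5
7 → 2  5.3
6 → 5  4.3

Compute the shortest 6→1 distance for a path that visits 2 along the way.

18.7 m

Shortest 6→2: 6–5–4–7–2 = 12.9
Best 2 to 1: 2–1 costing 5.8
Total via 2: 12.9 + 5.8 = 18.7 m.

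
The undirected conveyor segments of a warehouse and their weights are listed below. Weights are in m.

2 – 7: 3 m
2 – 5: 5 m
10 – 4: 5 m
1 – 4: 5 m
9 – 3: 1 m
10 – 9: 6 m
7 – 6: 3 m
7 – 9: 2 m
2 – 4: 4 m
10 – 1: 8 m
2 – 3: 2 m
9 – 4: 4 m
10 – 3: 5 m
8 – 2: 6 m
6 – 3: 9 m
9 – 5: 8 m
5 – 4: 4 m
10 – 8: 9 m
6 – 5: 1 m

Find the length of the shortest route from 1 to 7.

Shortest distances from 1:
1: 0
4: 5  (via 1)
10: 8  (via 1)
2: 9  (via 4)
5: 9  (via 4)
9: 9  (via 4)
3: 10  (via 9)
6: 10  (via 5)
7: 11  (via 9)
Shortest route: 1 → 4 → 9 → 7 = 11 m.

11 m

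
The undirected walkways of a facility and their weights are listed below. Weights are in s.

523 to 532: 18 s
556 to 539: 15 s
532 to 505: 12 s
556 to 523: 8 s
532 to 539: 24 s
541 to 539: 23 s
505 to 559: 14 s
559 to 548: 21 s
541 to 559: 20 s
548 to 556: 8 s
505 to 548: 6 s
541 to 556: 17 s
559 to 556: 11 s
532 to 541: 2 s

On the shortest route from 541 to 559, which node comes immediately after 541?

559

Candidate routes:
541–532–505–548–556–559: 2+12+6+8+11 = 39
541–532–505–559: 2+12+14 = 28
541–556–559: 17+11 = 28
541–559: 20 = 20
The minimum is 20 s via 541–559.
So from 541 the first move is to 559.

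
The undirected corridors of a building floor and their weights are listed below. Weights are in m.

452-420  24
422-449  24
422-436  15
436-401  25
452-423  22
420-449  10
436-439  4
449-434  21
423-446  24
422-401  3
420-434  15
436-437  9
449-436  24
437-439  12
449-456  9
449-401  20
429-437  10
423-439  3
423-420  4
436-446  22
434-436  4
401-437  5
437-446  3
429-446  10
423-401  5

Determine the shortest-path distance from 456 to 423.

23 m

Compare a few routes:
456 - 449 - 401 - 423: 9+20+5 = 34
456 - 449 - 420 - 423: 9+10+4 = 23
456 - 449 - 436 - 439 - 423: 9+24+4+3 = 40
The minimum is 23 m via 456 - 449 - 420 - 423.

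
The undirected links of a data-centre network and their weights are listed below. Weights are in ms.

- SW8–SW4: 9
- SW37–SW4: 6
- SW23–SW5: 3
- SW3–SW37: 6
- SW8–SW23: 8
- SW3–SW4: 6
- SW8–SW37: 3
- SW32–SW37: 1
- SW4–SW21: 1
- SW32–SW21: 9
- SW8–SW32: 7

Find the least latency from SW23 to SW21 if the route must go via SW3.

Shortest SW23→SW3: SW23–SW8–SW37–SW3 = 17
Best SW3 to SW21: SW3–SW4–SW21 costing 7
Total via SW3: 17 + 7 = 24 ms.

24 ms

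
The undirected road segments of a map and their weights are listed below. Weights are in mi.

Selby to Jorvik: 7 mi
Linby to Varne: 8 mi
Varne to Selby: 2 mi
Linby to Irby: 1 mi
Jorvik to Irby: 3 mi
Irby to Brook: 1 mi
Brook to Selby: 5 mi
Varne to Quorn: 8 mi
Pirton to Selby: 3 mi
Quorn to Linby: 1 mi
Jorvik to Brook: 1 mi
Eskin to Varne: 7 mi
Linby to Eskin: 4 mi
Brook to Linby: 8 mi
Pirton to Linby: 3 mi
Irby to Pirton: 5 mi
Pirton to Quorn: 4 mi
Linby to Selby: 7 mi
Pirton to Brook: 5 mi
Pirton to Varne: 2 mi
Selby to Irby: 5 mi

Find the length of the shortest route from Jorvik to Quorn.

4 mi

Compare a few routes:
Jorvik → Irby → Linby → Quorn: 3+1+1 = 5
Jorvik → Brook → Irby → Linby → Quorn: 1+1+1+1 = 4
Jorvik → Brook → Pirton → Quorn: 1+5+4 = 10
Jorvik → Brook → Pirton → Linby → Quorn: 1+5+3+1 = 10
Cheapest is Jorvik → Brook → Irby → Linby → Quorn at 4 mi.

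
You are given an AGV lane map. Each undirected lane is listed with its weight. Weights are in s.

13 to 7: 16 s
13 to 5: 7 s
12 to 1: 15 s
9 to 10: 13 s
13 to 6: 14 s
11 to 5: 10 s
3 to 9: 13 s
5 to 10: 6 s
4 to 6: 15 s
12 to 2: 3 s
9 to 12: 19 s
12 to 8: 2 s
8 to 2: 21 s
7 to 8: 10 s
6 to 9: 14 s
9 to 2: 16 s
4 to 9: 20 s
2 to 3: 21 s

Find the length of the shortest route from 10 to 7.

29 s

Running Dijkstra from 10:
10: 0
5: 6  (via 10)
9: 13  (via 10)
13: 13  (via 5)
11: 16  (via 5)
3: 26  (via 9)
6: 27  (via 9)
2: 29  (via 9)
7: 29  (via 13)
Shortest route: 10 → 5 → 13 → 7 = 29 s.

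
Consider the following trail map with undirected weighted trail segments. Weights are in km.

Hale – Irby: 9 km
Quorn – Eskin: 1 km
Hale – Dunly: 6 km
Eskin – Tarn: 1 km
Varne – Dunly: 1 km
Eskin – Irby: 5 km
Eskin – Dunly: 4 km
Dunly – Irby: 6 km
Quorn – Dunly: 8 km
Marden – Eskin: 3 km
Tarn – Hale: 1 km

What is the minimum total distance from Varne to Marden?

8 km

Compare a few routes:
Varne - Dunly - Hale - Tarn - Eskin - Marden: 1+6+1+1+3 = 12
Varne - Dunly - Eskin - Marden: 1+4+3 = 8
Varne - Dunly - Quorn - Eskin - Marden: 1+8+1+3 = 13
Cheapest is Varne - Dunly - Eskin - Marden at 8 km.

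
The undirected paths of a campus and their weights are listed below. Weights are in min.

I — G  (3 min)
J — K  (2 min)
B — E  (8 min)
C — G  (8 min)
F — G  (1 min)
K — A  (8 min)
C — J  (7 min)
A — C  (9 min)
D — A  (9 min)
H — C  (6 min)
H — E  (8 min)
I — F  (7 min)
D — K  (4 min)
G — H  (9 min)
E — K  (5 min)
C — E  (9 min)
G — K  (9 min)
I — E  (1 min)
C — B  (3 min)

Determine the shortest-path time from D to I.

Settle nodes by increasing distance from D:
D: 0
K: 4  (via D)
J: 6  (via K)
A: 9  (via D)
E: 9  (via K)
I: 10  (via E)
Shortest route: D–K–E–I = 10 min.

10 min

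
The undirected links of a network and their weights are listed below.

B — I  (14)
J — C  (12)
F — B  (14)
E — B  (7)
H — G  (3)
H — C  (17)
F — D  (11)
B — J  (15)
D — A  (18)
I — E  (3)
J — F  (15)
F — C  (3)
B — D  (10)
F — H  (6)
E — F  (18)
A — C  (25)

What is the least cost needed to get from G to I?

Running Dijkstra from G:
G: 0
H: 3  (via G)
F: 9  (via H)
C: 12  (via F)
D: 20  (via F)
B: 23  (via F)
J: 24  (via F)
E: 27  (via F)
I: 30  (via E)
Shortest route: G–H–F–E–I = 30.

30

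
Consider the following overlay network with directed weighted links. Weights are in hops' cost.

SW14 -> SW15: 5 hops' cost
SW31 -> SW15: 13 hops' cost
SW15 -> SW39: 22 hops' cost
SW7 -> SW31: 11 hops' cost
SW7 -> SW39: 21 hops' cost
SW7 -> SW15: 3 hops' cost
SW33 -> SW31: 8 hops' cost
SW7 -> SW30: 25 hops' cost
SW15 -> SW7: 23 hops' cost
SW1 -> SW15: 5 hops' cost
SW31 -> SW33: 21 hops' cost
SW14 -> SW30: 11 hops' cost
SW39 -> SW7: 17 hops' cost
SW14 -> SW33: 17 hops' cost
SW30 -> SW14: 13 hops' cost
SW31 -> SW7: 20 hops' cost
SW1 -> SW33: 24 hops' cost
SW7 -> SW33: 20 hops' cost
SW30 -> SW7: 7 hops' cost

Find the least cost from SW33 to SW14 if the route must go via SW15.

82 hops' cost

Shortest SW33→SW15: SW33–SW31–SW15 = 21
Best SW15 to SW14: SW15–SW7–SW30–SW14 costing 61
Total via SW15: 21 + 61 = 82 hops' cost.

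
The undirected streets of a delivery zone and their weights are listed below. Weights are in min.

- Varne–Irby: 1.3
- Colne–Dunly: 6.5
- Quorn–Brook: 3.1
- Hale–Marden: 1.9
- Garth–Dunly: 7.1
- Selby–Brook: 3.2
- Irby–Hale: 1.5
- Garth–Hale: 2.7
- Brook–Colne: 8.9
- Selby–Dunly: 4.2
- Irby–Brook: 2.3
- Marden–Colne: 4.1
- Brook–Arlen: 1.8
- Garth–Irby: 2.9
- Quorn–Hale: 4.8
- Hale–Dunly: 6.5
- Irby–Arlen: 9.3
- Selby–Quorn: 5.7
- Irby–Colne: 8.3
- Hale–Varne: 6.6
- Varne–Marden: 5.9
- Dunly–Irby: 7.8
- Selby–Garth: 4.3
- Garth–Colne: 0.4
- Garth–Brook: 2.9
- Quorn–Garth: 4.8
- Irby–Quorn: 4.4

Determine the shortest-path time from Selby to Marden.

Shortest distances from Selby:
Selby: 0
Brook: 3.2  (via Selby)
Dunly: 4.2  (via Selby)
Garth: 4.3  (via Selby)
Colne: 4.7  (via Garth)
Arlen: 5  (via Brook)
Irby: 5.5  (via Brook)
Quorn: 5.7  (via Selby)
Varne: 6.8  (via Irby)
Hale: 7  (via Garth)
Marden: 8.8  (via Colne)
Shortest route: Selby–Garth–Colne–Marden = 8.8 min.

8.8 min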